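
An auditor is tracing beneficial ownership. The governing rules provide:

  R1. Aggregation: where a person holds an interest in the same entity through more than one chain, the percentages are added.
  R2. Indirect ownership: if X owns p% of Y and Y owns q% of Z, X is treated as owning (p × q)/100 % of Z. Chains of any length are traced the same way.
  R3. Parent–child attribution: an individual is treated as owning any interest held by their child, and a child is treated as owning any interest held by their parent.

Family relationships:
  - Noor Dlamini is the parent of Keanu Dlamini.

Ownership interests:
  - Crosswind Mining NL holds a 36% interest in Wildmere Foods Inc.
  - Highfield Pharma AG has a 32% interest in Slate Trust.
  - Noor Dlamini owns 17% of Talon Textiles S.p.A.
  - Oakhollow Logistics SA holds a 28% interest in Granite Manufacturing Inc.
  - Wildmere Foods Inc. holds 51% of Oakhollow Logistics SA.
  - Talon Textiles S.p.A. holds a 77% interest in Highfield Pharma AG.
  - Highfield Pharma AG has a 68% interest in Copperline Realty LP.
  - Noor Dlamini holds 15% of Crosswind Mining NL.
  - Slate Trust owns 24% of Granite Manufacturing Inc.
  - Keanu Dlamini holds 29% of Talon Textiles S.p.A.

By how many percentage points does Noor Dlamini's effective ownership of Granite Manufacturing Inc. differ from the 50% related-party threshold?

46.508624

By parent–child attribution (R3), Noor Dlamini is treated as also owning Keanu Dlamini's interest in Talon Textiles S.p.A, giving 17% + 29% = 46%.
Chain via Talon Textiles S.p.A. → Highfield Pharma AG → Slate Trust (R2): 46% × 77% × 32% × 24% = 2.720256% of Granite Manufacturing Inc.
Chain via Crosswind Mining NL → Wildmere Foods Inc. → Oakhollow Logistics SA (R2): 15% × 36% × 51% × 28% = 0.77112% of Granite Manufacturing Inc.
Aggregating (R1): 2.720256% + 0.77112% = 3.491376%.
3.491376% falls short of the 50% threshold by 46.508624 percentage points.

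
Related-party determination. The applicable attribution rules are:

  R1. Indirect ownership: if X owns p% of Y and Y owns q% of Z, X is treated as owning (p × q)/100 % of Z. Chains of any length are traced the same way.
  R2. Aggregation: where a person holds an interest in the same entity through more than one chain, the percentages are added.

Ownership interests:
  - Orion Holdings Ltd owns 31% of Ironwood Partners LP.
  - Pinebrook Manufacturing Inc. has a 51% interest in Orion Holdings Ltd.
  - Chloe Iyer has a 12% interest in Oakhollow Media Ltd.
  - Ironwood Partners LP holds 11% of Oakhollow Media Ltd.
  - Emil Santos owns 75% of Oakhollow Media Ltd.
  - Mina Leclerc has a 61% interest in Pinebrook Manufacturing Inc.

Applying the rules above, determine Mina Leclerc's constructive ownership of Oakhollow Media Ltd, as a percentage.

1.060851%

Chain via Pinebrook Manufacturing Inc. → Orion Holdings Ltd → Ironwood Partners LP (R1): 61% × 51% × 31% × 11% = 1.060851% of Oakhollow Media Ltd.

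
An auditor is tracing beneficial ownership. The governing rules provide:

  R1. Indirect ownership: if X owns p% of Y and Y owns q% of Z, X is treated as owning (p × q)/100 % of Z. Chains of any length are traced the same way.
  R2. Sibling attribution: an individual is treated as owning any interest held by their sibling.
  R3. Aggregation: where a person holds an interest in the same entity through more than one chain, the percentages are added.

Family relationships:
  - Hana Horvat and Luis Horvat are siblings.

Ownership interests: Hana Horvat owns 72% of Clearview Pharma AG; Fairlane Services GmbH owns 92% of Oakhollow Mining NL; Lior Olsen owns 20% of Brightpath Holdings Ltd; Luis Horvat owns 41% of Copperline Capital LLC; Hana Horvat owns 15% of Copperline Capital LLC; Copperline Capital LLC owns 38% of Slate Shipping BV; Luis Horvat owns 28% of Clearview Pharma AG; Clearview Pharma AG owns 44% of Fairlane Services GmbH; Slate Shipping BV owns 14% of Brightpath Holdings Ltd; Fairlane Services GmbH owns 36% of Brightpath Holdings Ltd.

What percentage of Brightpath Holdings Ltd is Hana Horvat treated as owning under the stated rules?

18.8192%

By sibling attribution (R2), Hana Horvat is treated as also owning Luis Horvat's interest in Clearview Pharma AG, giving 72% + 28% = 100%.
By sibling attribution (R2), Hana Horvat is treated as also owning Luis Horvat's interest in Copperline Capital LLC, giving 15% + 41% = 56%.
Chain via Clearview Pharma AG → Fairlane Services GmbH (R1): 100% × 44% × 36% = 15.84% of Brightpath Holdings Ltd.
Chain via Copperline Capital LLC → Slate Shipping BV (R1): 56% × 38% × 14% = 2.9792% of Brightpath Holdings Ltd.
Aggregating (R3): 15.84% + 2.9792% = 18.8192%.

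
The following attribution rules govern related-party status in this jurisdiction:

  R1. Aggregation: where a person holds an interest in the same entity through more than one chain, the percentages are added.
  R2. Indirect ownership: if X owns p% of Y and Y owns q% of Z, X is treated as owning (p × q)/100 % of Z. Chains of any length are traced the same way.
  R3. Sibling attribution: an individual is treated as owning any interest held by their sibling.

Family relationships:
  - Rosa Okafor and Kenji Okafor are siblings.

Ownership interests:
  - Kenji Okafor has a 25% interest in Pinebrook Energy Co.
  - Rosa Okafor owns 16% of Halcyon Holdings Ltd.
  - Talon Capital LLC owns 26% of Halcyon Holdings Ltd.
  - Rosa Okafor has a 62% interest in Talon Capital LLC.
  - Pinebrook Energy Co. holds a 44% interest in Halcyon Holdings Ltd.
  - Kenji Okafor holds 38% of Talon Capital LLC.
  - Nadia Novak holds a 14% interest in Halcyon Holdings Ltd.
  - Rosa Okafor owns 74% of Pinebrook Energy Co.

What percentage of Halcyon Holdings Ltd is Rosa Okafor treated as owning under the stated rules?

By sibling attribution (R3), Rosa Okafor is treated as also owning Kenji Okafor's interest in Talon Capital LLC, giving 62% + 38% = 100%.
By sibling attribution (R3), Rosa Okafor is treated as also owning Kenji Okafor's interest in Pinebrook Energy Co, giving 74% + 25% = 99%.
Chain via Talon Capital LLC (R2): 100% × 26% = 26% of Halcyon Holdings Ltd.
Chain via Pinebrook Energy Co. (R2): 99% × 44% = 43.56% of Halcyon Holdings Ltd.
Direct interest in Halcyon Holdings Ltd: 16%.
Aggregating (R1): 26% + 43.56% + 16% = 85.56%.

85.56%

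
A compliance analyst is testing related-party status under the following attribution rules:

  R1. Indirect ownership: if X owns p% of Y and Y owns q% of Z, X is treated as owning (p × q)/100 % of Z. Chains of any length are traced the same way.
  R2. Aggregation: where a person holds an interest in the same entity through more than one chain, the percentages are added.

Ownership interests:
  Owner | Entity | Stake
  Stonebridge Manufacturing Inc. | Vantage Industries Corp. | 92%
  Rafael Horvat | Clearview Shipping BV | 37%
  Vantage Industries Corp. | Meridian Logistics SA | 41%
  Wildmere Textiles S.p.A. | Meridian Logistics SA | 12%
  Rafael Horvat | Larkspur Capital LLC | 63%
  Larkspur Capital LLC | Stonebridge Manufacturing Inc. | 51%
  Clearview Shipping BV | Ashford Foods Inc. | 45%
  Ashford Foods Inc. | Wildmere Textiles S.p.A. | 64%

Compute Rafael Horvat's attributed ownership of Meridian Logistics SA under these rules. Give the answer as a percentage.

13.398156%

Chain via Larkspur Capital LLC → Stonebridge Manufacturing Inc. → Vantage Industries Corp. (R1): 63% × 51% × 92% × 41% = 12.119436% of Meridian Logistics SA.
Chain via Clearview Shipping BV → Ashford Foods Inc. → Wildmere Textiles S.p.A. (R1): 37% × 45% × 64% × 12% = 1.27872% of Meridian Logistics SA.
Aggregating (R2): 12.119436% + 1.27872% = 13.398156%.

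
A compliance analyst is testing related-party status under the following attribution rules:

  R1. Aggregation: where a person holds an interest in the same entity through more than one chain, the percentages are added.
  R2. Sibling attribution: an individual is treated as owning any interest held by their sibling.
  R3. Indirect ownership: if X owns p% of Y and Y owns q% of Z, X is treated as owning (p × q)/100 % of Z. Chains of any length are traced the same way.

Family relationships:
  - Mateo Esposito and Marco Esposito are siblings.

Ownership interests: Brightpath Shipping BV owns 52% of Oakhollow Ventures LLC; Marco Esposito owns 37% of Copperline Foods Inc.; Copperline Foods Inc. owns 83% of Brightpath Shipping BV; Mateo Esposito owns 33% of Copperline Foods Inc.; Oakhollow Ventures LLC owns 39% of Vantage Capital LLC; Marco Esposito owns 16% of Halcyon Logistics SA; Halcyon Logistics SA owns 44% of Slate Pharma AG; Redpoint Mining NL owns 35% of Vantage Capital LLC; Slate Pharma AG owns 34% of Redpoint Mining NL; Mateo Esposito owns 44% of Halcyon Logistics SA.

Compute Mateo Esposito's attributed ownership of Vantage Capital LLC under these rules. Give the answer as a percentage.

14.92428%

By sibling attribution (R2), Mateo Esposito is treated as also owning Marco Esposito's interest in Halcyon Logistics SA, giving 44% + 16% = 60%.
By sibling attribution (R2), Mateo Esposito is treated as also owning Marco Esposito's interest in Copperline Foods Inc, giving 33% + 37% = 70%.
Chain via Halcyon Logistics SA → Slate Pharma AG → Redpoint Mining NL (R3): 60% × 44% × 34% × 35% = 3.1416% of Vantage Capital LLC.
Chain via Copperline Foods Inc. → Brightpath Shipping BV → Oakhollow Ventures LLC (R3): 70% × 83% × 52% × 39% = 11.78268% of Vantage Capital LLC.
Aggregating (R1): 3.1416% + 11.78268% = 14.92428%.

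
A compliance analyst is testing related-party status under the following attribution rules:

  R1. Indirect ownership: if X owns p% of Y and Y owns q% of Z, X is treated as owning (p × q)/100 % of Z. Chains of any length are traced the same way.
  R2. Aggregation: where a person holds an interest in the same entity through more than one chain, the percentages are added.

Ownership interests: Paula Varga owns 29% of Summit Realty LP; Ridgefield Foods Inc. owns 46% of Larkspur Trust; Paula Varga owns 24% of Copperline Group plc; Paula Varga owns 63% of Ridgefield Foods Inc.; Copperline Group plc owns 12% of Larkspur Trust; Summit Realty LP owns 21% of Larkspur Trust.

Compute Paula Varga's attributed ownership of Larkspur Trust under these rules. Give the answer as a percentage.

Chain via Summit Realty LP (R1): 29% × 21% = 6.09% of Larkspur Trust.
Chain via Copperline Group plc (R1): 24% × 12% = 2.88% of Larkspur Trust.
Chain via Ridgefield Foods Inc. (R1): 63% × 46% = 28.98% of Larkspur Trust.
Aggregating (R2): 6.09% + 2.88% + 28.98% = 37.95%.

37.95%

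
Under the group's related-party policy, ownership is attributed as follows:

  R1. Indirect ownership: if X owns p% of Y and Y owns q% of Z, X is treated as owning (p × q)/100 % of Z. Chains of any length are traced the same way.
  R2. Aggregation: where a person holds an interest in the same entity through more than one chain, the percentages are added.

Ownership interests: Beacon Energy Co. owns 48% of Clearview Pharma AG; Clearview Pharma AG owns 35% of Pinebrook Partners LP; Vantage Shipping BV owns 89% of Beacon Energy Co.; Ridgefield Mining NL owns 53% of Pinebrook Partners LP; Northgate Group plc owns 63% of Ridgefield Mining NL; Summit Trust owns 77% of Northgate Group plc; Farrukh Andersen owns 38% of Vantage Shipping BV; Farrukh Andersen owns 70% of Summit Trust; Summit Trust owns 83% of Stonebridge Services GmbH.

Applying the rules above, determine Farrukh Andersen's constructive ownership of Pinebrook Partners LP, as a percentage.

Chain via Summit Trust → Northgate Group plc → Ridgefield Mining NL (R1): 70% × 77% × 63% × 53% = 17.99721% of Pinebrook Partners LP.
Chain via Vantage Shipping BV → Beacon Energy Co. → Clearview Pharma AG (R1): 38% × 89% × 48% × 35% = 5.68176% of Pinebrook Partners LP.
Aggregating (R2): 17.99721% + 5.68176% = 23.67897%.

23.67897%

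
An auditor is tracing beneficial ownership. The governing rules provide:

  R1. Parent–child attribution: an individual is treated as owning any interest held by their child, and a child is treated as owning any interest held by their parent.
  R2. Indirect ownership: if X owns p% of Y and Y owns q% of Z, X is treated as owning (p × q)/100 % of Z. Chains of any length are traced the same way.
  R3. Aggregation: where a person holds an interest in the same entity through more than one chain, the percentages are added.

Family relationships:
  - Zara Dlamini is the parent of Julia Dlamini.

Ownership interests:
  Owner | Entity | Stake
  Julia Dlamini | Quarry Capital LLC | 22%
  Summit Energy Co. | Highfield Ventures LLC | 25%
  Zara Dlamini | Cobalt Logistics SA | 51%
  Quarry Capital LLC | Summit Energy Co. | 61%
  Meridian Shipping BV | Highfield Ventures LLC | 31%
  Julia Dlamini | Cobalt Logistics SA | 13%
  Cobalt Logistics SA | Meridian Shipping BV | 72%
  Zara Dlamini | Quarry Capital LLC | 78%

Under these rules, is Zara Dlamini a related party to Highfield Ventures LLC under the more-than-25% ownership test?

By parent–child attribution (R1), Zara Dlamini is treated as also owning Julia Dlamini's interest in Quarry Capital LLC, giving 78% + 22% = 100%.
By parent–child attribution (R1), Zara Dlamini is treated as also owning Julia Dlamini's interest in Cobalt Logistics SA, giving 51% + 13% = 64%.
Chain via Quarry Capital LLC → Summit Energy Co. (R2): 100% × 61% × 25% = 15.25% of Highfield Ventures LLC.
Chain via Cobalt Logistics SA → Meridian Shipping BV (R2): 64% × 72% × 31% = 14.2848% of Highfield Ventures LLC.
Aggregating (R3): 15.25% + 14.2848% = 29.5348%.
29.5348% exceeds the 25% threshold, so Zara is a related party to Highfield Ventures LLC.

Yes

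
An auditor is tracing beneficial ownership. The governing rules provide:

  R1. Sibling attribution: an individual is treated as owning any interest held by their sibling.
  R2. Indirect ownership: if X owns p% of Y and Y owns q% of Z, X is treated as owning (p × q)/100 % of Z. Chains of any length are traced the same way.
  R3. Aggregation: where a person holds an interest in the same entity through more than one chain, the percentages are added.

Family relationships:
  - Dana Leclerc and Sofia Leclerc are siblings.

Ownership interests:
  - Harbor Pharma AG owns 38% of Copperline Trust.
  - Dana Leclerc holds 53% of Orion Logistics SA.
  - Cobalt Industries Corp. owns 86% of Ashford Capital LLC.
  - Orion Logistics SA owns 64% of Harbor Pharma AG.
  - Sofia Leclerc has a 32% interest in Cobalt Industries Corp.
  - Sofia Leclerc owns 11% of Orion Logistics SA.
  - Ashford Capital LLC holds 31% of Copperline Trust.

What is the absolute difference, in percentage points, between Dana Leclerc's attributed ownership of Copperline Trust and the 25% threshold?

By sibling attribution (R1), Dana Leclerc is treated as also owning Sofia Leclerc's interest in Orion Logistics SA, giving 53% + 11% = 64%.
By sibling attribution (R1), Dana Leclerc is treated as owning Sofia Leclerc's 32% interest in Cobalt Industries Corp.
Chain via Orion Logistics SA → Harbor Pharma AG (R2): 64% × 64% × 38% = 15.5648% of Copperline Trust.
Chain via Cobalt Industries Corp. → Ashford Capital LLC (R2): 32% × 86% × 31% = 8.5312% of Copperline Trust.
Aggregating (R3): 15.5648% + 8.5312% = 24.096%.
24.096% falls short of the 25% threshold by 0.904 percentage points.

0.904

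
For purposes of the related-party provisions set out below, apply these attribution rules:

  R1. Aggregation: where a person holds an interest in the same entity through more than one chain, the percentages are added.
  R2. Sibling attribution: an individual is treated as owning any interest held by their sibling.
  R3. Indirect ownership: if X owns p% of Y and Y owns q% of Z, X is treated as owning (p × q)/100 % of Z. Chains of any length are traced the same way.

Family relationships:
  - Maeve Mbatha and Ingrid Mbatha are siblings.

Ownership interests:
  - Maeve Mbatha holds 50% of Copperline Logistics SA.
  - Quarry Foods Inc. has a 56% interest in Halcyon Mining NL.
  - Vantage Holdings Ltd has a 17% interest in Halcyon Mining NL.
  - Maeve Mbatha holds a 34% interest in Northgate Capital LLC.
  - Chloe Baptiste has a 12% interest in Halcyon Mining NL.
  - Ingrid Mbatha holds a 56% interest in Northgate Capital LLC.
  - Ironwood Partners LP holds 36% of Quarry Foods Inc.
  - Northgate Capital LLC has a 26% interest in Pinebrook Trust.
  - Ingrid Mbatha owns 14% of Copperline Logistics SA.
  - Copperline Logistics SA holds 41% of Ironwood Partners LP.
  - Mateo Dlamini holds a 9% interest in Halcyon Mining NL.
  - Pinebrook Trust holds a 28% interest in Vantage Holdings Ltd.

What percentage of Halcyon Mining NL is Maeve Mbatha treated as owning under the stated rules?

6.403824%

By sibling attribution (R2), Maeve Mbatha is treated as also owning Ingrid Mbatha's interest in Northgate Capital LLC, giving 34% + 56% = 90%.
By sibling attribution (R2), Maeve Mbatha is treated as also owning Ingrid Mbatha's interest in Copperline Logistics SA, giving 50% + 14% = 64%.
Chain via Northgate Capital LLC → Pinebrook Trust → Vantage Holdings Ltd (R3): 90% × 26% × 28% × 17% = 1.11384% of Halcyon Mining NL.
Chain via Copperline Logistics SA → Ironwood Partners LP → Quarry Foods Inc. (R3): 64% × 41% × 36% × 56% = 5.289984% of Halcyon Mining NL.
Aggregating (R1): 1.11384% + 5.289984% = 6.403824%.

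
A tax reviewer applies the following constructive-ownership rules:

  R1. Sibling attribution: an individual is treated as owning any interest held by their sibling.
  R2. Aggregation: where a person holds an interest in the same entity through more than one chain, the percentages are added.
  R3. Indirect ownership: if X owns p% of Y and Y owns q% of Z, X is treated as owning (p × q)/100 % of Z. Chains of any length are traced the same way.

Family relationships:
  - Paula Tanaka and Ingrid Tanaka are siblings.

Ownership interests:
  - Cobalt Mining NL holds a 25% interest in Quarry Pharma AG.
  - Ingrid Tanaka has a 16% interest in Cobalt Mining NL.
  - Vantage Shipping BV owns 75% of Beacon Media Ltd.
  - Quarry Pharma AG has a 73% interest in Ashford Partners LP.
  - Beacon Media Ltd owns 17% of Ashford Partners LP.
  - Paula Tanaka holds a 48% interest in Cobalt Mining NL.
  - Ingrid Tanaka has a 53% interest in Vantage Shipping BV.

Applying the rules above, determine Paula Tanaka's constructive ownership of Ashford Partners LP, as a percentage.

18.4375%

By sibling attribution (R1), Paula Tanaka is treated as also owning Ingrid Tanaka's interest in Cobalt Mining NL, giving 48% + 16% = 64%.
By sibling attribution (R1), Paula Tanaka is treated as owning Ingrid Tanaka's 53% interest in Vantage Shipping BV.
Chain via Cobalt Mining NL → Quarry Pharma AG (R3): 64% × 25% × 73% = 11.68% of Ashford Partners LP.
Chain via Vantage Shipping BV → Beacon Media Ltd (R3): 53% × 75% × 17% = 6.7575% of Ashford Partners LP.
Aggregating (R2): 11.68% + 6.7575% = 18.4375%.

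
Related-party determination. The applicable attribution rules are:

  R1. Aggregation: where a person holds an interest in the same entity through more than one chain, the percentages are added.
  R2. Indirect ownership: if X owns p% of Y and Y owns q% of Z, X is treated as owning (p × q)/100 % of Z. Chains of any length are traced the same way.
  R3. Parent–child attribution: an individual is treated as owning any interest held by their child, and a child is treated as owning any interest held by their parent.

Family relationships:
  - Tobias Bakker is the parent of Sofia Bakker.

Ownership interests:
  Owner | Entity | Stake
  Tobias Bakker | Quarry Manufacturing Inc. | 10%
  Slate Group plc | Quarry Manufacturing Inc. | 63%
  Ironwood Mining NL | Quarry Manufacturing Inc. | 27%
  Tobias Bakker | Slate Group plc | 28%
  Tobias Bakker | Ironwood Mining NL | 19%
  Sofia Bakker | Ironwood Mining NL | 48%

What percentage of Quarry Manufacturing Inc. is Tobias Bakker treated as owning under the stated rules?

By parent–child attribution (R3), Tobias Bakker is treated as also owning Sofia Bakker's interest in Ironwood Mining NL, giving 19% + 48% = 67%.
Chain via Slate Group plc (R2): 28% × 63% = 17.64% of Quarry Manufacturing Inc.
Chain via Ironwood Mining NL (R2): 67% × 27% = 18.09% of Quarry Manufacturing Inc.
Direct interest in Quarry Manufacturing Inc: 10%.
Aggregating (R1): 17.64% + 18.09% + 10% = 45.73%.

45.73%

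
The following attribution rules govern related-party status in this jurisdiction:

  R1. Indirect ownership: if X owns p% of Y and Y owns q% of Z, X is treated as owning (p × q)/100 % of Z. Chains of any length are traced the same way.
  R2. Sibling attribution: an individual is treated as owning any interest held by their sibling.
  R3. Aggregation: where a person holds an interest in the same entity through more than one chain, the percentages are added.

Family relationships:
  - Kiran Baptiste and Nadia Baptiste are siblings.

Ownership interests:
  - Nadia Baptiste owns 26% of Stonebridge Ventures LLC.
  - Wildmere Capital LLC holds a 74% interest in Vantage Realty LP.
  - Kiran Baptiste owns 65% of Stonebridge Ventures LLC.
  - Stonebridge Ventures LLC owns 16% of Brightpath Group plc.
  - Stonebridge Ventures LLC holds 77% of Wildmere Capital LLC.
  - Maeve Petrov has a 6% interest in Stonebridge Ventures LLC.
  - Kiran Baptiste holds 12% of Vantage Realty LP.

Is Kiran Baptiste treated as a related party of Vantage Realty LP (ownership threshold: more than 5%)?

By sibling attribution (R2), Kiran Baptiste is treated as also owning Nadia Baptiste's interest in Stonebridge Ventures LLC, giving 65% + 26% = 91%.
Chain via Stonebridge Ventures LLC → Wildmere Capital LLC (R1): 91% × 77% × 74% = 51.8518% of Vantage Realty LP.
Direct interest in Vantage Realty LP: 12%.
Aggregating (R3): 51.8518% + 12% = 63.8518%.
63.8518% exceeds the 5% threshold, so Kiran is a related party to Vantage Realty LP.

Yes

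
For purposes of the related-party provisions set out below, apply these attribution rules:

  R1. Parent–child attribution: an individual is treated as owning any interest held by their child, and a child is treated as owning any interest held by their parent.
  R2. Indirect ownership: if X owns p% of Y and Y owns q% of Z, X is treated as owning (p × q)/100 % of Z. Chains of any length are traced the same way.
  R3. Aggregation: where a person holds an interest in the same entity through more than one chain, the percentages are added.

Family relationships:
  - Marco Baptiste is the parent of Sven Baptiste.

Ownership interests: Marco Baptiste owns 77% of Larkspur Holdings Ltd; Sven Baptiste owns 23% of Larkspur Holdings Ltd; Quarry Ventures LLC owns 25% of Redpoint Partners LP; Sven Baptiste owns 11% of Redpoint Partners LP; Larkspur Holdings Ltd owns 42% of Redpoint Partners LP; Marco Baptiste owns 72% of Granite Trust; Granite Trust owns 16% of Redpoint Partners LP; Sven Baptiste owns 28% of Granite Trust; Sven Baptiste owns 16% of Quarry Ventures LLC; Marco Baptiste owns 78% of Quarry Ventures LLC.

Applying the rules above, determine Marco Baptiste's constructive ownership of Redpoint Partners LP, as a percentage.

By parent–child attribution (R1), Marco Baptiste is treated as also owning Sven Baptiste's interest in Quarry Ventures LLC, giving 78% + 16% = 94%.
By parent–child attribution (R1), Marco Baptiste is treated as also owning Sven Baptiste's interest in Larkspur Holdings Ltd, giving 77% + 23% = 100%.
By parent–child attribution (R1), Marco Baptiste is treated as also owning Sven Baptiste's interest in Granite Trust, giving 72% + 28% = 100%.
By parent–child attribution (R1), Marco Baptiste is treated as owning Sven Baptiste's 11% interest in Redpoint Partners LP.
Chain via Quarry Ventures LLC (R2): 94% × 25% = 23.5% of Redpoint Partners LP.
Chain via Larkspur Holdings Ltd (R2): 100% × 42% = 42% of Redpoint Partners LP.
Chain via Granite Trust (R2): 100% × 16% = 16% of Redpoint Partners LP.
Direct interest in Redpoint Partners LP: 11%.
Aggregating (R3): 23.5% + 42% + 16% + 11% = 92.5%.

92.5%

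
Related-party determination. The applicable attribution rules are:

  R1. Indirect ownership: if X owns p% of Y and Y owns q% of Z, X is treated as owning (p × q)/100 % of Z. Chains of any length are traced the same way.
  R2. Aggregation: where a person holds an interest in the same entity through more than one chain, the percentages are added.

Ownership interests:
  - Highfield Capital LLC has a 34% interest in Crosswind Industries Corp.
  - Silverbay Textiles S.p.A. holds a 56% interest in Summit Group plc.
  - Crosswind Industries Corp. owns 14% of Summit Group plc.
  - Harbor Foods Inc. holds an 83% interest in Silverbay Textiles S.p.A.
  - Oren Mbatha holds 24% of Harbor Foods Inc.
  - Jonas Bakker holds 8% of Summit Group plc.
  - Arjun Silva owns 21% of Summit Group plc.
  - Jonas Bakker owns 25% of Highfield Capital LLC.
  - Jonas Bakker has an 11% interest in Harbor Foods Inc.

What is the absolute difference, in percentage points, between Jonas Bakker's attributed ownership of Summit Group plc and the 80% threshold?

65.6972

Chain via Harbor Foods Inc. → Silverbay Textiles S.p.A. (R1): 11% × 83% × 56% = 5.1128% of Summit Group plc.
Chain via Highfield Capital LLC → Crosswind Industries Corp. (R1): 25% × 34% × 14% = 1.19% of Summit Group plc.
Direct interest in Summit Group plc: 8%.
Aggregating (R2): 5.1128% + 1.19% + 8% = 14.3028%.
14.3028% falls short of the 80% threshold by 65.6972 percentage points.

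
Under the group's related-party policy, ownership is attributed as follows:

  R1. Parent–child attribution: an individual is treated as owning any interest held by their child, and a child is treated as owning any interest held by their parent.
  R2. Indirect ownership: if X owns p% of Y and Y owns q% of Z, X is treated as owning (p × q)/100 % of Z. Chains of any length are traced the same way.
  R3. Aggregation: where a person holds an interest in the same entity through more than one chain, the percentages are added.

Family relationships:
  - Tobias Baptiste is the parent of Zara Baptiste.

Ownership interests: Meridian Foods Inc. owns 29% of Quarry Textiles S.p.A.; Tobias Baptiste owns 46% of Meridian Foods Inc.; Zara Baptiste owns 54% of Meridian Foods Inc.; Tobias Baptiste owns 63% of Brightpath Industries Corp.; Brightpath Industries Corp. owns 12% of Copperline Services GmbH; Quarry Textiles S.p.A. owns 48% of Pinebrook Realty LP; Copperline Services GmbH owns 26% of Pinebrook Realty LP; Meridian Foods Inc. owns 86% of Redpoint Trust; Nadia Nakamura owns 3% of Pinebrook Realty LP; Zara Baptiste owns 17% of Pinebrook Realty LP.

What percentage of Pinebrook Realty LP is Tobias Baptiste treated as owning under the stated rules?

32.8856%

By parent–child attribution (R1), Tobias Baptiste is treated as also owning Zara Baptiste's interest in Meridian Foods Inc, giving 46% + 54% = 100%.
By parent–child attribution (R1), Tobias Baptiste is treated as owning Zara Baptiste's 17% interest in Pinebrook Realty LP.
Chain via Meridian Foods Inc. → Quarry Textiles S.p.A. (R2): 100% × 29% × 48% = 13.92% of Pinebrook Realty LP.
Chain via Brightpath Industries Corp. → Copperline Services GmbH (R2): 63% × 12% × 26% = 1.9656% of Pinebrook Realty LP.
Direct interest in Pinebrook Realty LP: 17%.
Aggregating (R3): 13.92% + 1.9656% + 17% = 32.8856%.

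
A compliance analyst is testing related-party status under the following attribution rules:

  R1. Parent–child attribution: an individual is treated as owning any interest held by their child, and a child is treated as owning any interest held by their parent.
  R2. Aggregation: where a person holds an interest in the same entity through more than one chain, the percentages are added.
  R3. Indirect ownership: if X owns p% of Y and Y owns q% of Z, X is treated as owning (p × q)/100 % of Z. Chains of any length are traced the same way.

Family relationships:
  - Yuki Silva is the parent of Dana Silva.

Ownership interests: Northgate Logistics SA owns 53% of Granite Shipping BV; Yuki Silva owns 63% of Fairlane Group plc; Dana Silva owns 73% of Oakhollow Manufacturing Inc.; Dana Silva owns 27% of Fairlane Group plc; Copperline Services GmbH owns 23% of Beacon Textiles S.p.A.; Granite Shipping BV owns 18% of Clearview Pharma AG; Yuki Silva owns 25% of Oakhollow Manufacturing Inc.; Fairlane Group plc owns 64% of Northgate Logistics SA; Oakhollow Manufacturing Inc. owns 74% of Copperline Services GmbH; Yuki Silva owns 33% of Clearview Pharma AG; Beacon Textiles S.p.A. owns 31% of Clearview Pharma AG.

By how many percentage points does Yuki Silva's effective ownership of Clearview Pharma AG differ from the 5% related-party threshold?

38.665716

By parent–child attribution (R1), Yuki Silva is treated as also owning Dana Silva's interest in Fairlane Group plc, giving 63% + 27% = 90%.
By parent–child attribution (R1), Yuki Silva is treated as also owning Dana Silva's interest in Oakhollow Manufacturing Inc, giving 25% + 73% = 98%.
Chain via Fairlane Group plc → Northgate Logistics SA → Granite Shipping BV (R3): 90% × 64% × 53% × 18% = 5.49504% of Clearview Pharma AG.
Chain via Oakhollow Manufacturing Inc. → Copperline Services GmbH → Beacon Textiles S.p.A. (R3): 98% × 74% × 23% × 31% = 5.170676% of Clearview Pharma AG.
Direct interest in Clearview Pharma AG: 33%.
Aggregating (R2): 5.49504% + 5.170676% + 33% = 43.665716%.
43.665716% exceeds the 5% threshold by 38.665716 percentage points.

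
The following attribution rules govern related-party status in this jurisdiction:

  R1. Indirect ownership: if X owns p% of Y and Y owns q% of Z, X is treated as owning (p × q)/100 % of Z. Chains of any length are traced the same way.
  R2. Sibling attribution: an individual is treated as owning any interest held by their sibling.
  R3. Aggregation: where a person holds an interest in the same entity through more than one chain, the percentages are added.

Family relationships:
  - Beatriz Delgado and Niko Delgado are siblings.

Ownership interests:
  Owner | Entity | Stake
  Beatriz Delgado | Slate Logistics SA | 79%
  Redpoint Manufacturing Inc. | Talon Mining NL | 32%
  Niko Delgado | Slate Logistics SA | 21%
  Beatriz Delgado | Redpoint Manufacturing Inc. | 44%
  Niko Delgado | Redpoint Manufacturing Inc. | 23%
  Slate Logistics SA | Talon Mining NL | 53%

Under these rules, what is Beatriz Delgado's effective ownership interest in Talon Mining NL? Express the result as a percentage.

By sibling attribution (R2), Beatriz Delgado is treated as also owning Niko Delgado's interest in Redpoint Manufacturing Inc, giving 44% + 23% = 67%.
By sibling attribution (R2), Beatriz Delgado is treated as also owning Niko Delgado's interest in Slate Logistics SA, giving 79% + 21% = 100%.
Chain via Redpoint Manufacturing Inc. (R1): 67% × 32% = 21.44% of Talon Mining NL.
Chain via Slate Logistics SA (R1): 100% × 53% = 53% of Talon Mining NL.
Aggregating (R3): 21.44% + 53% = 74.44%.

74.44%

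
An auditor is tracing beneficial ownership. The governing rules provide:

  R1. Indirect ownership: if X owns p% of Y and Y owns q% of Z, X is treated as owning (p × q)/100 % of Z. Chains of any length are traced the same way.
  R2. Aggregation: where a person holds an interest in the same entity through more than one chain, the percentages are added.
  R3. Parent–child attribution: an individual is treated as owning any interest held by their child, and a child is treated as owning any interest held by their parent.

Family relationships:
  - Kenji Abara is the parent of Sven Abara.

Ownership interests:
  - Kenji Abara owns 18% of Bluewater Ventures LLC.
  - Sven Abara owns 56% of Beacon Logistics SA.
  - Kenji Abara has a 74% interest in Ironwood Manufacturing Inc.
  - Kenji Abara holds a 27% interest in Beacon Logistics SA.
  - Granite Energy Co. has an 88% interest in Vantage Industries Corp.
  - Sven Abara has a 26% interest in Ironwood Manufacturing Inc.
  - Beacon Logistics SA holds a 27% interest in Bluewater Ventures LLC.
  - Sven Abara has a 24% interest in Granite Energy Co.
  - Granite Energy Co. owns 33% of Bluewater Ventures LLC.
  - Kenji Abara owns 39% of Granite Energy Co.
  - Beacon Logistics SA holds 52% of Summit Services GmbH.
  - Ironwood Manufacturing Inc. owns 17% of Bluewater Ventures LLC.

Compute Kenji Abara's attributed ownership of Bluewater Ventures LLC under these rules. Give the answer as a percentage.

78.2%

By parent–child attribution (R3), Kenji Abara is treated as also owning Sven Abara's interest in Granite Energy Co, giving 39% + 24% = 63%.
By parent–child attribution (R3), Kenji Abara is treated as also owning Sven Abara's interest in Ironwood Manufacturing Inc, giving 74% + 26% = 100%.
By parent–child attribution (R3), Kenji Abara is treated as also owning Sven Abara's interest in Beacon Logistics SA, giving 27% + 56% = 83%.
Chain via Granite Energy Co. (R1): 63% × 33% = 20.79% of Bluewater Ventures LLC.
Chain via Ironwood Manufacturing Inc. (R1): 100% × 17% = 17% of Bluewater Ventures LLC.
Chain via Beacon Logistics SA (R1): 83% × 27% = 22.41% of Bluewater Ventures LLC.
Direct interest in Bluewater Ventures LLC: 18%.
Aggregating (R2): 20.79% + 17% + 22.41% + 18% = 78.2%.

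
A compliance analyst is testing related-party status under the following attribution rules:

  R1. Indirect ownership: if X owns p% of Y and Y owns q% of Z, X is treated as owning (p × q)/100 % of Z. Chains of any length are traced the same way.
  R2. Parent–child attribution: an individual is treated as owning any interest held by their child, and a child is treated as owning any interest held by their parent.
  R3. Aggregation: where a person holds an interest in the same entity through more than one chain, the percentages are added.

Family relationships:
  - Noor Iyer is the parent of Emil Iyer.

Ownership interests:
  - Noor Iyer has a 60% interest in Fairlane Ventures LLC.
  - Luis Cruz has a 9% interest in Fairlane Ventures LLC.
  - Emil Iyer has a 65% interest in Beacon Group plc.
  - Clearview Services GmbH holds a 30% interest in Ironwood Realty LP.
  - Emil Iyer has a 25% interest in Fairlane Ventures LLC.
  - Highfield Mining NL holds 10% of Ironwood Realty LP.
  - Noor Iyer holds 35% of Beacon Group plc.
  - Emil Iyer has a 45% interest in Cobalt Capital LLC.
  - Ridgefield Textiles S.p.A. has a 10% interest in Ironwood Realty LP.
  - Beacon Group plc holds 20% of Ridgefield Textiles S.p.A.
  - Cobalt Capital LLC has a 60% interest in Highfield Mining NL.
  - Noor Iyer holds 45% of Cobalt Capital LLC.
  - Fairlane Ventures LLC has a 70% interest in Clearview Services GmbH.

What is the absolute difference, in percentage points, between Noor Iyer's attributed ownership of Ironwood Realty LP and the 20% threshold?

5.25

By parent–child attribution (R2), Noor Iyer is treated as also owning Emil Iyer's interest in Beacon Group plc, giving 35% + 65% = 100%.
By parent–child attribution (R2), Noor Iyer is treated as also owning Emil Iyer's interest in Fairlane Ventures LLC, giving 60% + 25% = 85%.
By parent–child attribution (R2), Noor Iyer is treated as also owning Emil Iyer's interest in Cobalt Capital LLC, giving 45% + 45% = 90%.
Chain via Beacon Group plc → Ridgefield Textiles S.p.A. (R1): 100% × 20% × 10% = 2% of Ironwood Realty LP.
Chain via Fairlane Ventures LLC → Clearview Services GmbH (R1): 85% × 70% × 30% = 17.85% of Ironwood Realty LP.
Chain via Cobalt Capital LLC → Highfield Mining NL (R1): 90% × 60% × 10% = 5.4% of Ironwood Realty LP.
Aggregating (R3): 2% + 17.85% + 5.4% = 25.25%.
25.25% exceeds the 20% threshold by 5.25 percentage points.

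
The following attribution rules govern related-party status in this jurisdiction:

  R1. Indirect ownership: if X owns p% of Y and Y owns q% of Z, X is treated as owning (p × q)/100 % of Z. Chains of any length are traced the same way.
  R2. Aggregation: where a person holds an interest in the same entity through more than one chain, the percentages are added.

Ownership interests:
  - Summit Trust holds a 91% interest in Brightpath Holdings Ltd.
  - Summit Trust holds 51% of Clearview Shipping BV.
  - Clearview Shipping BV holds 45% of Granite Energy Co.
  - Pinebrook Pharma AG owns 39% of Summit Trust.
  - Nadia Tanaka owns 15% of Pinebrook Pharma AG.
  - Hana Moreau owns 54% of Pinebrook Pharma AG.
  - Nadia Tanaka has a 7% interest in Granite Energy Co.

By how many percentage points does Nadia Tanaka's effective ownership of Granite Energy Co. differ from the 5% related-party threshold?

3.342575

Chain via Pinebrook Pharma AG → Summit Trust → Clearview Shipping BV (R1): 15% × 39% × 51% × 45% = 1.342575% of Granite Energy Co.
Direct interest in Granite Energy Co: 7%.
Aggregating (R2): 1.342575% + 7% = 8.342575%.
8.342575% exceeds the 5% threshold by 3.342575 percentage points.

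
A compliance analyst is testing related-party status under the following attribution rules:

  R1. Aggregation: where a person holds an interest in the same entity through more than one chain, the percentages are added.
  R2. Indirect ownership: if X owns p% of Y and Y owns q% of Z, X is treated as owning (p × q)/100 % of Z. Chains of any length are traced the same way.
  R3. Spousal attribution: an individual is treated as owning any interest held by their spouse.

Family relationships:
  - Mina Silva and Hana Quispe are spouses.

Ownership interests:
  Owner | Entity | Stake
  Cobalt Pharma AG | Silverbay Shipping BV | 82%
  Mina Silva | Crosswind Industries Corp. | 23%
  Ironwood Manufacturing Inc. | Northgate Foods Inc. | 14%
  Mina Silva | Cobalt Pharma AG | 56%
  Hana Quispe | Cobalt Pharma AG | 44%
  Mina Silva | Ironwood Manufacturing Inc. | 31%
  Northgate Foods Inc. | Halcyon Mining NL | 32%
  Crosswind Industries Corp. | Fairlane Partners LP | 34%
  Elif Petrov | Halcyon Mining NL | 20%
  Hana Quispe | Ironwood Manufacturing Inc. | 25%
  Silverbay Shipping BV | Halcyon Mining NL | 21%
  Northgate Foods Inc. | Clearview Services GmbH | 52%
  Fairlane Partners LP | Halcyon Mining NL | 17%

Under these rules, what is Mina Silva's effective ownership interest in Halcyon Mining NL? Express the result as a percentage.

By spousal attribution (R3), Mina Silva is treated as also owning Hana Quispe's interest in Cobalt Pharma AG, giving 56% + 44% = 100%.
By spousal attribution (R3), Mina Silva is treated as also owning Hana Quispe's interest in Ironwood Manufacturing Inc, giving 31% + 25% = 56%.
Chain via Cobalt Pharma AG → Silverbay Shipping BV (R2): 100% × 82% × 21% = 17.22% of Halcyon Mining NL.
Chain via Ironwood Manufacturing Inc. → Northgate Foods Inc. (R2): 56% × 14% × 32% = 2.5088% of Halcyon Mining NL.
Chain via Crosswind Industries Corp. → Fairlane Partners LP (R2): 23% × 34% × 17% = 1.3294% of Halcyon Mining NL.
Aggregating (R1): 17.22% + 2.5088% + 1.3294% = 21.0582%.

21.0582%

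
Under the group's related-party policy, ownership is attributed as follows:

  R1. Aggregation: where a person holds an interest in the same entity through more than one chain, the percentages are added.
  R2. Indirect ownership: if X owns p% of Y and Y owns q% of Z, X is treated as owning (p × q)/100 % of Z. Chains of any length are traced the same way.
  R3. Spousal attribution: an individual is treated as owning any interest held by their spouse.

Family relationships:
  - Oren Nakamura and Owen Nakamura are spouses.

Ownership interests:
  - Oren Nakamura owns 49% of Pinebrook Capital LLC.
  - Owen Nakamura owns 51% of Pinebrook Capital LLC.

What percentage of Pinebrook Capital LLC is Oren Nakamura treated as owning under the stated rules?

100%

By spousal attribution (R3), Oren Nakamura is treated as also owning Owen Nakamura's interest in Pinebrook Capital LLC, giving 49% + 51% = 100%.
Direct interest in Pinebrook Capital LLC: 100%.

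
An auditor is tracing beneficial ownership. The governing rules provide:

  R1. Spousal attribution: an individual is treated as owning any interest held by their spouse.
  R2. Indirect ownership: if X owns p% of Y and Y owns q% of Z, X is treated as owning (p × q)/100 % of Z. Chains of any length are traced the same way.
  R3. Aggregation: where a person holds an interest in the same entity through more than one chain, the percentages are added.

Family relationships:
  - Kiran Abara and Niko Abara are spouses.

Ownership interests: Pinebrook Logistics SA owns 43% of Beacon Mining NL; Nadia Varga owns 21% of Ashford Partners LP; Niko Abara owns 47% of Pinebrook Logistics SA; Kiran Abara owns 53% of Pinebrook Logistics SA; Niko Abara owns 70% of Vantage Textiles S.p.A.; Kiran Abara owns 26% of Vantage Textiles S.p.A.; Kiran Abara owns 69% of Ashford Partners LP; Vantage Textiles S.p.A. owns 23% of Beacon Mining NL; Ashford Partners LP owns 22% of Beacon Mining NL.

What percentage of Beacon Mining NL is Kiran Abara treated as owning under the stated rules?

By spousal attribution (R1), Kiran Abara is treated as also owning Niko Abara's interest in Vantage Textiles S.p.A, giving 26% + 70% = 96%.
By spousal attribution (R1), Kiran Abara is treated as also owning Niko Abara's interest in Pinebrook Logistics SA, giving 53% + 47% = 100%.
Chain via Ashford Partners LP (R2): 69% × 22% = 15.18% of Beacon Mining NL.
Chain via Vantage Textiles S.p.A. (R2): 96% × 23% = 22.08% of Beacon Mining NL.
Chain via Pinebrook Logistics SA (R2): 100% × 43% = 43% of Beacon Mining NL.
Aggregating (R3): 15.18% + 22.08% + 43% = 80.26%.

80.26%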